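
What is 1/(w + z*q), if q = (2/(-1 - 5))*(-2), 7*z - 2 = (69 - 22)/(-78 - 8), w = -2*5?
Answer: -903/8905 ≈ -0.10140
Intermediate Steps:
w = -10
z = 125/602 (z = 2/7 + ((69 - 22)/(-78 - 8))/7 = 2/7 + (47/(-86))/7 = 2/7 + (47*(-1/86))/7 = 2/7 + (1/7)*(-47/86) = 2/7 - 47/602 = 125/602 ≈ 0.20764)
q = 2/3 (q = (2/(-6))*(-2) = (2*(-1/6))*(-2) = -1/3*(-2) = 2/3 ≈ 0.66667)
1/(w + z*q) = 1/(-10 + (125/602)*(2/3)) = 1/(-10 + 125/903) = 1/(-8905/903) = -903/8905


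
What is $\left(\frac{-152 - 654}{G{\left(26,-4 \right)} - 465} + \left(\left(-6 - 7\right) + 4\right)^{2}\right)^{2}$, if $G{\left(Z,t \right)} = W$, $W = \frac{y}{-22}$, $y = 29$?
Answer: $\frac{720310361521}{105247081} \approx 6844.0$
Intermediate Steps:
$W = - \frac{29}{22}$ ($W = \frac{29}{-22} = 29 \left(- \frac{1}{22}\right) = - \frac{29}{22} \approx -1.3182$)
$G{\left(Z,t \right)} = - \frac{29}{22}$
$\left(\frac{-152 - 654}{G{\left(26,-4 \right)} - 465} + \left(\left(-6 - 7\right) + 4\right)^{2}\right)^{2} = \left(\frac{-152 - 654}{- \frac{29}{22} - 465} + \left(\left(-6 - 7\right) + 4\right)^{2}\right)^{2} = \left(- \frac{806}{- \frac{10259}{22}} + \left(-13 + 4\right)^{2}\right)^{2} = \left(\left(-806\right) \left(- \frac{22}{10259}\right) + \left(-9\right)^{2}\right)^{2} = \left(\frac{17732}{10259} + 81\right)^{2} = \left(\frac{848711}{10259}\right)^{2} = \frac{720310361521}{105247081}$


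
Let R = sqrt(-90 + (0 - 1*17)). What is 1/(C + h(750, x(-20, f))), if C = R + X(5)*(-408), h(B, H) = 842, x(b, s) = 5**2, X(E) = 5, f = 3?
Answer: -1198/1435311 - I*sqrt(107)/1435311 ≈ -0.00083466 - 7.2069e-6*I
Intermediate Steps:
R = I*sqrt(107) (R = sqrt(-90 + (0 - 17)) = sqrt(-90 - 17) = sqrt(-107) = I*sqrt(107) ≈ 10.344*I)
x(b, s) = 25
C = -2040 + I*sqrt(107) (C = I*sqrt(107) + 5*(-408) = I*sqrt(107) - 2040 = -2040 + I*sqrt(107) ≈ -2040.0 + 10.344*I)
1/(C + h(750, x(-20, f))) = 1/((-2040 + I*sqrt(107)) + 842) = 1/(-1198 + I*sqrt(107))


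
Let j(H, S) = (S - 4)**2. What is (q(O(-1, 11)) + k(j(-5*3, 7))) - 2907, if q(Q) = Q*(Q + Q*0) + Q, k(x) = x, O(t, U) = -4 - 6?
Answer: -2808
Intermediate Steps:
O(t, U) = -10
j(H, S) = (-4 + S)**2
q(Q) = Q + Q**2 (q(Q) = Q*(Q + 0) + Q = Q*Q + Q = Q**2 + Q = Q + Q**2)
(q(O(-1, 11)) + k(j(-5*3, 7))) - 2907 = (-10*(1 - 10) + (-4 + 7)**2) - 2907 = (-10*(-9) + 3**2) - 2907 = (90 + 9) - 2907 = 99 - 2907 = -2808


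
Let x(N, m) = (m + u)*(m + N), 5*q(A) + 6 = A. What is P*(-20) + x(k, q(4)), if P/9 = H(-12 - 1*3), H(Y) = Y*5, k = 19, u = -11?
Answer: 332199/25 ≈ 13288.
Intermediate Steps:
q(A) = -6/5 + A/5
x(N, m) = (-11 + m)*(N + m) (x(N, m) = (m - 11)*(m + N) = (-11 + m)*(N + m))
H(Y) = 5*Y
P = -675 (P = 9*(5*(-12 - 1*3)) = 9*(5*(-12 - 3)) = 9*(5*(-15)) = 9*(-75) = -675)
P*(-20) + x(k, q(4)) = -675*(-20) + ((-6/5 + (⅕)*4)² - 11*19 - 11*(-6/5 + (⅕)*4) + 19*(-6/5 + (⅕)*4)) = 13500 + ((-6/5 + ⅘)² - 209 - 11*(-6/5 + ⅘) + 19*(-6/5 + ⅘)) = 13500 + ((-⅖)² - 209 - 11*(-⅖) + 19*(-⅖)) = 13500 + (4/25 - 209 + 22/5 - 38/5) = 13500 - 5301/25 = 332199/25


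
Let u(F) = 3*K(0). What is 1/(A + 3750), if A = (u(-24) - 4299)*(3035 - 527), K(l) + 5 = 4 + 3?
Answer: -1/10763094 ≈ -9.2910e-8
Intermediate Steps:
K(l) = 2 (K(l) = -5 + (4 + 3) = -5 + 7 = 2)
u(F) = 6 (u(F) = 3*2 = 6)
A = -10766844 (A = (6 - 4299)*(3035 - 527) = -4293*2508 = -10766844)
1/(A + 3750) = 1/(-10766844 + 3750) = 1/(-10763094) = -1/10763094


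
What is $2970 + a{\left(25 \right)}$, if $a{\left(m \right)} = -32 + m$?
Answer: $2963$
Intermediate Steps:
$2970 + a{\left(25 \right)} = 2970 + \left(-32 + 25\right) = 2970 - 7 = 2963$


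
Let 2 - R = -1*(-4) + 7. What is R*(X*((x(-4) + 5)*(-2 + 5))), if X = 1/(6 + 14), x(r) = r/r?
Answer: -81/10 ≈ -8.1000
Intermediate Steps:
R = -9 (R = 2 - (-1*(-4) + 7) = 2 - (4 + 7) = 2 - 1*11 = 2 - 11 = -9)
x(r) = 1
X = 1/20 ≈ 0.050000
R*(X*((x(-4) + 5)*(-2 + 5))) = -9*(1 + 5)*(-2 + 5)/20 = -9*6*3/20 = -9*18/20 = -9*9/10 = -81/10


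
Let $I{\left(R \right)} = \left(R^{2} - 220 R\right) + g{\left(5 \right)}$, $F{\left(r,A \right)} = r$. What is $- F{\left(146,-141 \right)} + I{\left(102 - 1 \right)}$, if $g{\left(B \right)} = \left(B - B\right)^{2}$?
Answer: $-12165$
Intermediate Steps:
$g{\left(B \right)} = 0$ ($g{\left(B \right)} = 0^{2} = 0$)
$I{\left(R \right)} = R^{2} - 220 R$ ($I{\left(R \right)} = \left(R^{2} - 220 R\right) + 0 = R^{2} - 220 R$)
$- F{\left(146,-141 \right)} + I{\left(102 - 1 \right)} = \left(-1\right) 146 + \left(102 - 1\right) \left(-220 + \left(102 - 1\right)\right) = -146 + \left(102 - 1\right) \left(-220 + \left(102 - 1\right)\right) = -146 + 101 \left(-220 + 101\right) = -146 + 101 \left(-119\right) = -146 - 12019 = -12165$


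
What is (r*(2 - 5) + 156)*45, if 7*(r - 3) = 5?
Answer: 45630/7 ≈ 6518.6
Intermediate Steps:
r = 26/7 (r = 3 + (⅐)*5 = 3 + 5/7 = 26/7 ≈ 3.7143)
(r*(2 - 5) + 156)*45 = (26*(2 - 5)/7 + 156)*45 = ((26/7)*(-3) + 156)*45 = (-78/7 + 156)*45 = (1014/7)*45 = 45630/7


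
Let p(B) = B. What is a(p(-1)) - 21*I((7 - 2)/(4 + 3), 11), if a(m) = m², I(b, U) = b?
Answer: -14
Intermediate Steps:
a(p(-1)) - 21*I((7 - 2)/(4 + 3), 11) = (-1)² - 21*(7 - 2)/(4 + 3) = 1 - 105/7 = 1 - 21*5/7 = 1 - 15 = -14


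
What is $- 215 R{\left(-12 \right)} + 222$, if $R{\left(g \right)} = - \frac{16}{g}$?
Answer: $- \frac{194}{3} \approx -64.667$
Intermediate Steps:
$- 215 R{\left(-12 \right)} + 222 = - 215 \left(- \frac{16}{-12}\right) + 222 = - 215 \left(\left(-16\right) \left(- \frac{1}{12}\right)\right) + 222 = \left(-215\right) \frac{4}{3} + 222 = - \frac{860}{3} + 222 = - \frac{194}{3}$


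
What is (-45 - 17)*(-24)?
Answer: 1488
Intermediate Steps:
(-45 - 17)*(-24) = -62*(-24) = 1488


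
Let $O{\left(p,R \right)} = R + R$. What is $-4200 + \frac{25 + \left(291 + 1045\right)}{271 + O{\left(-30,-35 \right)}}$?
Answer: $- \frac{842839}{201} \approx -4193.2$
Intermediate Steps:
$O{\left(p,R \right)} = 2 R$
$-4200 + \frac{25 + \left(291 + 1045\right)}{271 + O{\left(-30,-35 \right)}} = -4200 + \frac{25 + \left(291 + 1045\right)}{271 + 2 \left(-35\right)} = -4200 + \frac{25 + 1336}{271 - 70} = -4200 + \frac{1361}{201} = - \frac{842839}{201}$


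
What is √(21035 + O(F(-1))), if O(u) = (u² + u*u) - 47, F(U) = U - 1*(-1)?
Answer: 6*√583 ≈ 144.87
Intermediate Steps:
F(U) = 1 + U (F(U) = U + 1 = 1 + U)
O(u) = -47 + 2*u² (O(u) = (u² + u²) - 47 = 2*u² - 47 = -47 + 2*u²)
√(21035 + O(F(-1))) = √(21035 + (-47 + 2*(1 - 1)²)) = √(21035 + (-47 + 2*0²)) = √(21035 + (-47 + 2*0)) = √(21035 + (-47 + 0)) = √(21035 - 47) = √20988 = 6*√583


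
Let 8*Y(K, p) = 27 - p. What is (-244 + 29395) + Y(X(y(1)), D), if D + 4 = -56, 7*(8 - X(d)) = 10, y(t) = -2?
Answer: 233295/8 ≈ 29162.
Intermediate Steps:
X(d) = 46/7 (X(d) = 8 - ⅐*10 = 8 - 10/7 = 46/7)
D = -60 (D = -4 - 56 = -60)
Y(K, p) = 27/8 - p/8 (Y(K, p) = (27 - p)/8 = 27/8 - p/8)
(-244 + 29395) + Y(X(y(1)), D) = (-244 + 29395) + (27/8 - ⅛*(-60)) = 29151 + (27/8 + 15/2) = 29151 + 87/8 = 233295/8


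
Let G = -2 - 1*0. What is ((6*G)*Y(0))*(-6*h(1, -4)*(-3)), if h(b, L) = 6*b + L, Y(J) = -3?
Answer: 1296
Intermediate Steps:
G = -2 (G = -2 + 0 = -2)
h(b, L) = L + 6*b
((6*G)*Y(0))*(-6*h(1, -4)*(-3)) = ((6*(-2))*(-3))*(-6*(-4 + 6*1)*(-3)) = (-12*(-3))*(-6*(-4 + 6)*(-3)) = 36*(-6*2*(-3)) = 36*(-12*(-3)) = 36*36 = 1296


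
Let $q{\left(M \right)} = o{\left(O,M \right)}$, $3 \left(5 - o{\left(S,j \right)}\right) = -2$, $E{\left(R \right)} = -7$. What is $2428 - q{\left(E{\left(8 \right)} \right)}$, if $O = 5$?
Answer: $\frac{7267}{3} \approx 2422.3$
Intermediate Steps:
$o{\left(S,j \right)} = \frac{17}{3}$ ($o{\left(S,j \right)} = 5 - - \frac{2}{3} = 5 + \frac{2}{3} = \frac{17}{3}$)
$q{\left(M \right)} = \frac{17}{3}$
$2428 - q{\left(E{\left(8 \right)} \right)} = 2428 - \frac{17}{3} = \frac{7267}{3}$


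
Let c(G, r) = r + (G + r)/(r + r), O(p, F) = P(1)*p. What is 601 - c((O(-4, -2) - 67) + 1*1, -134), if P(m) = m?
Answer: 49194/67 ≈ 734.24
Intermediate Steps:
O(p, F) = p (O(p, F) = 1*p = p)
c(G, r) = r + (G + r)/(2*r) (c(G, r) = r + (G + r)/((2*r)) = r + (G + r)*(1/(2*r)) = r + (G + r)/(2*r))
601 - c((O(-4, -2) - 67) + 1*1, -134) = 601 - (½ - 134 + (½)*((-4 - 67) + 1*1)/(-134)) = 601 - (½ - 134 + (½)*(-71 + 1)*(-1/134)) = 601 - (½ - 134 + (½)*(-70)*(-1/134)) = 601 - (½ - 134 + 35/134) = 601 - 1*(-8927/67) = 601 + 8927/67 = 49194/67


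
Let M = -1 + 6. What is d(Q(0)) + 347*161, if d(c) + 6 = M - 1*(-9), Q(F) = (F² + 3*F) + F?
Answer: 55875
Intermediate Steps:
M = 5
Q(F) = F² + 4*F
d(c) = 8 (d(c) = -6 + (5 - 1*(-9)) = -6 + (5 + 9) = -6 + 14 = 8)
d(Q(0)) + 347*161 = 8 + 347*161 = 8 + 55867 = 55875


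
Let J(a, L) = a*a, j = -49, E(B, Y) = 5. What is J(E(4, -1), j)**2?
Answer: 625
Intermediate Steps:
J(a, L) = a**2
J(E(4, -1), j)**2 = (5**2)**2 = 25**2 = 625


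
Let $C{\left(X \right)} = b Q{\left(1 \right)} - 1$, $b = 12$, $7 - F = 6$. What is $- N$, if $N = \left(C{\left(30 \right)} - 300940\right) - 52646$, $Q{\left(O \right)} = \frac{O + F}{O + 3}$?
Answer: $353581$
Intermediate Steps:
$F = 1$ ($F = 7 - 6 = 1$)
$Q{\left(O \right)} = \frac{1 + O}{3 + O}$ ($Q{\left(O \right)} = \frac{O + 1}{O + 3} = \frac{1 + O}{3 + O}$)
$C{\left(X \right)} = 5$ ($C{\left(X \right)} = 12 \frac{1 + 1}{3 + 1} - 1 = 12 \cdot \frac{1}{4} \cdot 2 - 1 = 12 \cdot \frac{1}{2} - 1 = 6 - 1 = 5$)
$N = -353581$ ($N = \left(5 - 300940\right) - 52646 = -300935 - 52646 = -353581$)
$- N = \left(-1\right) \left(-353581\right) = 353581$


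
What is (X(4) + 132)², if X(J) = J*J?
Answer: 21904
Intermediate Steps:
X(J) = J²
(X(4) + 132)² = (4² + 132)² = (16 + 132)² = 148² = 21904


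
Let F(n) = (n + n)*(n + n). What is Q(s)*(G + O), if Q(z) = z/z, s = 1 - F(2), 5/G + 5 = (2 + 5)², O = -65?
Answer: -2855/44 ≈ -64.886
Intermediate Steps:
F(n) = 4*n² (F(n) = (2*n)*(2*n) = 4*n²)
G = 5/44 (G = 5/(-5 + (2 + 5)²) = 5/(-5 + 7²) = 5/(-5 + 49) = 5/44 ≈ 0.11364)
s = -15 (s = 1 - 4*2² = 1 - 4*4 = 1 - 1*16 = 1 - 16 = -15)
Q(z) = 1
Q(s)*(G + O) = 1*(5/44 - 65) = 1*(-2855/44) = -2855/44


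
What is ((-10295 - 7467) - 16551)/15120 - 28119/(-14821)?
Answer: -83393693/224093520 ≈ -0.37214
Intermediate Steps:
((-10295 - 7467) - 16551)/15120 - 28119/(-14821) = (-17762 - 16551)*(1/15120) - 28119*(-1/14821) = -34313*1/15120 + 28119/14821 = -34313/15120 + 28119/14821 = -83393693/224093520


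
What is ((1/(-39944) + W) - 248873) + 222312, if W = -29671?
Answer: -2246131009/39944 ≈ -56232.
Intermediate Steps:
((1/(-39944) + W) - 248873) + 222312 = ((1/(-39944) - 29671) - 248873) + 222312 = ((-1/39944 - 29671) - 248873) + 222312 = (-1185178425/39944 - 248873) + 222312 = -11126161537/39944 + 222312 = -2246131009/39944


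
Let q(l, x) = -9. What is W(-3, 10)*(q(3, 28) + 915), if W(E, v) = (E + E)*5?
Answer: -27180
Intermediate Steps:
W(E, v) = 10*E (W(E, v) = (2*E)*5 = 10*E)
W(-3, 10)*(q(3, 28) + 915) = (10*(-3))*(-9 + 915) = -30*906 = -27180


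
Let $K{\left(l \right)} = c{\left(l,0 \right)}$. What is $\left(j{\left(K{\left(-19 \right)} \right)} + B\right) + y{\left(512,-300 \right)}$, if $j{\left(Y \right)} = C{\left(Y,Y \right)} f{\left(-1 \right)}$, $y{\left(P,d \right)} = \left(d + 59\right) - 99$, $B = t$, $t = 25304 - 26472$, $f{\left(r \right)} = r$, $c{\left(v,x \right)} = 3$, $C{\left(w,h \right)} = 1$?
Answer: $-1509$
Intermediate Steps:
$K{\left(l \right)} = 3$
$t = -1168$
$B = -1168$
$y{\left(P,d \right)} = -40 + d$ ($y{\left(P,d \right)} = \left(59 + d\right) - 99 = -40 + d$)
$j{\left(Y \right)} = -1$ ($j{\left(Y \right)} = 1 \left(-1\right) = -1$)
$\left(j{\left(K{\left(-19 \right)} \right)} + B\right) + y{\left(512,-300 \right)} = \left(-1 - 1168\right) - 340 = -1169 - 340 = -1509$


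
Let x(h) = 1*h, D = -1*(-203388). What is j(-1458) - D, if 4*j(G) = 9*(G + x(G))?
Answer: -209949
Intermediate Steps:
D = 203388
x(h) = h
j(G) = 9*G/2 (j(G) = (9*(G + G))/4 = (9*(2*G))/4 = (18*G)/4 = 9*G/2)
j(-1458) - D = (9/2)*(-1458) - 1*203388 = -6561 - 203388 = -209949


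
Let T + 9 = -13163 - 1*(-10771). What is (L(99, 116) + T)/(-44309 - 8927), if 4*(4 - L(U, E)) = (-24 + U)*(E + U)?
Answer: 25713/212944 ≈ 0.12075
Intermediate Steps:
T = -2401 (T = -9 + (-13163 - 1*(-10771)) = -9 + (-13163 + 10771) = -9 - 2392 = -2401)
L(U, E) = 4 - (-24 + U)*(E + U)/4
(L(99, 116) + T)/(-44309 - 8927) = ((4 + 6*116 + 6*99 - ¼*99² - ¼*116*99) - 2401)/(-44309 - 8927) = ((4 + 696 + 594 - ¼*9801 - 2871) - 2401)/(-53236) = ((4 + 696 + 594 - 9801/4 - 2871) - 2401)*(-1/53236) = (-16109/4 - 2401)*(-1/53236) = -25713/4*(-1/53236) = 25713/212944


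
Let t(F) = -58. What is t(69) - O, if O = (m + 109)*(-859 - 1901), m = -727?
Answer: -1705738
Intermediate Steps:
O = 1705680 (O = (-727 + 109)*(-859 - 1901) = -618*(-2760) = 1705680)
t(69) - O = -58 - 1*1705680 = -58 - 1705680 = -1705738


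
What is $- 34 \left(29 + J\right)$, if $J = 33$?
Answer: $-2108$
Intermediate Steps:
$- 34 \left(29 + J\right) = - 34 \left(29 + 33\right) = \left(-34\right) 62 = -2108$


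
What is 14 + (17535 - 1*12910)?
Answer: 4639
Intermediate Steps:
14 + (17535 - 1*12910) = 14 + (17535 - 12910) = 14 + 4625 = 4639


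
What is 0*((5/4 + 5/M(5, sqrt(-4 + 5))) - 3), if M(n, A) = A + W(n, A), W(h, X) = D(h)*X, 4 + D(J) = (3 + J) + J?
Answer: 0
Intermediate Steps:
D(J) = -1 + 2*J (D(J) = -4 + ((3 + J) + J) = -4 + (3 + 2*J) = -1 + 2*J)
W(h, X) = X*(-1 + 2*h) (W(h, X) = (-1 + 2*h)*X = X*(-1 + 2*h))
M(n, A) = A + A*(-1 + 2*n)
0*((5/4 + 5/M(5, sqrt(-4 + 5))) - 3) = 0*((5/4 + 5/((2*sqrt(-4 + 5)*5))) - 3) = 0*((5*(1/4) + 5/((2*sqrt(1)*5))) - 3) = 0*((5/4 + 5/((2*1*5))) - 3) = 0*((5/4 + 5/10) - 3) = 0*((5/4 + 5*(1/10)) - 3) = 0*((5/4 + 1/2) - 3) = 0*(7/4 - 3) = 0*(-5/4) = 0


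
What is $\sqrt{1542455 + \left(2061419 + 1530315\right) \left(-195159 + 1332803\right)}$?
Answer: $\sqrt{4086116177151} \approx 2.0214 \cdot 10^{6}$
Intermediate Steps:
$\sqrt{1542455 + \left(2061419 + 1530315\right) \left(-195159 + 1332803\right)} = \sqrt{1542455 + 3591734 \cdot 1137644} = \sqrt{1542455 + 4086114634696} = \sqrt{4086116177151}$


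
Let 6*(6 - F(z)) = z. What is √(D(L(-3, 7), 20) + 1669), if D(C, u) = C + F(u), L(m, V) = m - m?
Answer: √15045/3 ≈ 40.886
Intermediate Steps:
F(z) = 6 - z/6
L(m, V) = 0
D(C, u) = 6 + C - u/6 (D(C, u) = C + (6 - u/6) = 6 + C - u/6)
√(D(L(-3, 7), 20) + 1669) = √((6 + 0 - ⅙*20) + 1669) = √((6 + 0 - 10/3) + 1669) = √(8/3 + 1669) = √(5015/3) = √15045/3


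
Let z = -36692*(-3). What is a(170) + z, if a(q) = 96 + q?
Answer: 110342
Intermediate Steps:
z = 110076
a(170) + z = (96 + 170) + 110076 = 266 + 110076 = 110342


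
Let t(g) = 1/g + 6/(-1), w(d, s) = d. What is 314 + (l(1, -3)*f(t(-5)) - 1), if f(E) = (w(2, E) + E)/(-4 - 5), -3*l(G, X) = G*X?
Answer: 4702/15 ≈ 313.47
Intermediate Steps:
l(G, X) = -G*X/3
t(g) = -6 + 1/g (t(g) = 1/g + 6*(-1) = 1/g - 6 = -6 + 1/g)
f(E) = -2/9 - E/9 (f(E) = (2 + E)/(-4 - 5) = (2 + E)/(-9) = (2 + E)*(-⅑) = -2/9 - E/9)
314 + (l(1, -3)*f(t(-5)) - 1) = 314 + ((-⅓*1*(-3))*(-2/9 - (-6 + 1/(-5))/9) - 1) = 314 + (1*(-2/9 - (-6 - ⅕)/9) - 1) = 314 + (1*(-2/9 - ⅑*(-31/5)) - 1) = 314 + (1*(-2/9 + 31/45) - 1) = 314 + (1*(7/15) - 1) = 314 + (7/15 - 1) = 314 - 8/15 = 4702/15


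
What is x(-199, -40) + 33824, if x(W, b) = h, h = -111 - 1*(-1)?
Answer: 33714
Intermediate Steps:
h = -110 (h = -111 + 1 = -110)
x(W, b) = -110
x(-199, -40) + 33824 = -110 + 33824 = 33714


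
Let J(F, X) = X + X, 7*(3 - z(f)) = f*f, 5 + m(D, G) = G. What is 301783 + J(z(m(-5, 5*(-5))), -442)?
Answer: 300899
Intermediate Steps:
m(D, G) = -5 + G
z(f) = 3 - f²/7 (z(f) = 3 - f*f/7 = 3 - f²/7)
J(F, X) = 2*X
301783 + J(z(m(-5, 5*(-5))), -442) = 301783 + 2*(-442) = 301783 - 884 = 300899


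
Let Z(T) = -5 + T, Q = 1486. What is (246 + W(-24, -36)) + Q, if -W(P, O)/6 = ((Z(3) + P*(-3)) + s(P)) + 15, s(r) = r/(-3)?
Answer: 1174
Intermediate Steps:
s(r) = -r/3 (s(r) = r*(-⅓) = -r/3)
W(P, O) = -78 + 20*P (W(P, O) = -6*((((-5 + 3) + P*(-3)) - P/3) + 15) = -6*(((-2 - 3*P) - P/3) + 15) = -6*((-2 - 10*P/3) + 15) = -6*(13 - 10*P/3) = -78 + 20*P)
(246 + W(-24, -36)) + Q = (246 + (-78 + 20*(-24))) + 1486 = (246 + (-78 - 480)) + 1486 = (246 - 558) + 1486 = -312 + 1486 = 1174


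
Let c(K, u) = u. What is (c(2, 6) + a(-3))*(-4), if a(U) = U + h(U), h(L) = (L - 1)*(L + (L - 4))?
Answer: -172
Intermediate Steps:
h(L) = (-1 + L)*(-4 + 2*L) (h(L) = (-1 + L)*(L + (-4 + L)) = (-1 + L)*(-4 + 2*L))
a(U) = 4 - 5*U + 2*U**2 (a(U) = U + (4 - 6*U + 2*U**2) = 4 - 5*U + 2*U**2)
(c(2, 6) + a(-3))*(-4) = (6 + (4 - 5*(-3) + 2*(-3)**2))*(-4) = (6 + (4 + 15 + 2*9))*(-4) = (6 + (4 + 15 + 18))*(-4) = (6 + 37)*(-4) = 43*(-4) = -172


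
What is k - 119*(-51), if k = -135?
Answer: 5934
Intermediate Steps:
k - 119*(-51) = -135 - 119*(-51) = -135 + 6069 = 5934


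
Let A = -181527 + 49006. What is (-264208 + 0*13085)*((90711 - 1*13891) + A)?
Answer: 14716649808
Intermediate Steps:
A = -132521
(-264208 + 0*13085)*((90711 - 1*13891) + A) = (-264208 + 0*13085)*((90711 - 1*13891) - 132521) = (-264208 + 0)*((90711 - 13891) - 132521) = -264208*(76820 - 132521) = -264208*(-55701) = 14716649808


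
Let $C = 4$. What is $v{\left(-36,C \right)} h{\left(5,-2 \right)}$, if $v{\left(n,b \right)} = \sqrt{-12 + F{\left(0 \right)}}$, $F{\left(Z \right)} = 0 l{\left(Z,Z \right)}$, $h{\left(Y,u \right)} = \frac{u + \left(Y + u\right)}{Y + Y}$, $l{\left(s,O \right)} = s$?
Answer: $\frac{i \sqrt{3}}{5} \approx 0.34641 i$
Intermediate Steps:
$h{\left(Y,u \right)} = \frac{Y + 2 u}{2 Y}$
$F{\left(Z \right)} = 0$ ($F{\left(Z \right)} = 0 Z = 0$)
$v{\left(n,b \right)} = 2 i \sqrt{3}$ ($v{\left(n,b \right)} = \sqrt{-12 + 0} = \sqrt{-12} = 2 i \sqrt{3}$)
$v{\left(-36,C \right)} h{\left(5,-2 \right)} = 2 i \sqrt{3} \frac{-2 + \frac{1}{2} \cdot 5}{5} = 2 i \sqrt{3} \frac{-2 + \frac{5}{2}}{5} = 2 i \sqrt{3} \cdot \frac{1}{5} \cdot \frac{1}{2} = 2 i \sqrt{3} \cdot \frac{1}{10} = \frac{i \sqrt{3}}{5}$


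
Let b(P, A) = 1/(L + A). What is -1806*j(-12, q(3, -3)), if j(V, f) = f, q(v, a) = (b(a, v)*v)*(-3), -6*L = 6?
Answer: 8127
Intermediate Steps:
L = -1 (L = -⅙*6 = -1)
b(P, A) = 1/(-1 + A)
q(v, a) = -3*v/(-1 + v) (q(v, a) = (v/(-1 + v))*(-3) = -3*v/(-1 + v))
-1806*j(-12, q(3, -3)) = -(-5418)*3/(-1 + 3) = -(-5418)*3/2 = -1806*(-9/2) = 8127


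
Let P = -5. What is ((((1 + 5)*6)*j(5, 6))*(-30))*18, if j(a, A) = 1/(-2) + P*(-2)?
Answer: -184680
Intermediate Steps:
j(a, A) = 19/2 (j(a, A) = 1/(-2) - 5*(-2) = -1/2 + 10 = 19/2)
((((1 + 5)*6)*j(5, 6))*(-30))*18 = ((((1 + 5)*6)*(19/2))*(-30))*18 = (((6*6)*(19/2))*(-30))*18 = ((36*(19/2))*(-30))*18 = (342*(-30))*18 = -10260*18 = -184680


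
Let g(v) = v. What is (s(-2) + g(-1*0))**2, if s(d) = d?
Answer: 4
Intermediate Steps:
(s(-2) + g(-1*0))**2 = (-2 - 1*0)**2 = (-2 + 0)**2 = (-2)**2 = 4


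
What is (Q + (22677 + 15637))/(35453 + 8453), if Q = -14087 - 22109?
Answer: 1059/21953 ≈ 0.048239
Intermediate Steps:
Q = -36196
(Q + (22677 + 15637))/(35453 + 8453) = (-36196 + (22677 + 15637))/(35453 + 8453) = (-36196 + 38314)/43906 = 2118*(1/43906) = 1059/21953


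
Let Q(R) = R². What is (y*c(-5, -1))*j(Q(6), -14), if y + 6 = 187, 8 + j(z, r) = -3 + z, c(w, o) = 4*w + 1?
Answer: -85975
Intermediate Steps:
c(w, o) = 1 + 4*w
j(z, r) = -11 + z (j(z, r) = -8 + (-3 + z) = -11 + z)
y = 181 (y = -6 + 187 = 181)
(y*c(-5, -1))*j(Q(6), -14) = (181*(1 + 4*(-5)))*(-11 + 6²) = (181*(1 - 20))*(-11 + 36) = (181*(-19))*25 = -3439*25 = -85975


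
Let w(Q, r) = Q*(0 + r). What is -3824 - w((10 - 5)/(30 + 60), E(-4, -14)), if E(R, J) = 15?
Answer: -22949/6 ≈ -3824.8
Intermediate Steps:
w(Q, r) = Q*r
-3824 - w((10 - 5)/(30 + 60), E(-4, -14)) = -3824 - (10 - 5)/(30 + 60)*15 = -3824 - 5/90*15 = -3824 - 5*(1/90)*15 = -3824 - 15/18 = -3824 - 1*5/6 = -3824 - 5/6 = -22949/6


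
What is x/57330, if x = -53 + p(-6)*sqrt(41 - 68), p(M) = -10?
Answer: -53/57330 - I*sqrt(3)/1911 ≈ -0.00092447 - 0.00090636*I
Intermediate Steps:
x = -53 - 30*I*sqrt(3) (x = -53 - 10*sqrt(41 - 68) = -53 - 30*I*sqrt(3) ≈ -53.0 - 51.962*I)
x/57330 = (-53 - 30*I*sqrt(3))/57330 = (-53 - 30*I*sqrt(3))*(1/57330) = -53/57330 - I*sqrt(3)/1911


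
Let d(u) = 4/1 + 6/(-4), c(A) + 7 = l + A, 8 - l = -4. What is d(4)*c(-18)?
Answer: -65/2 ≈ -32.500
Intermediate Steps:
l = 12 (l = 8 - 1*(-4) = 8 + 4 = 12)
c(A) = 5 + A (c(A) = -7 + (12 + A) = 5 + A)
d(u) = 5/2 (d(u) = 4*1 + 6*(-1/4) = 4 - 3/2 = 5/2)
d(4)*c(-18) = 5*(5 - 18)/2 = (5/2)*(-13) = -65/2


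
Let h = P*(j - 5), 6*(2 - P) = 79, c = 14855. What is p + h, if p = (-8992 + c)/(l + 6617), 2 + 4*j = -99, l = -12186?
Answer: 45007171/133656 ≈ 336.74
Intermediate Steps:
j = -101/4 (j = -½ + (¼)*(-99) = -½ - 99/4 = -101/4 ≈ -25.250)
P = -67/6 (P = 2 - ⅙*79 = 2 - 79/6 = -67/6 ≈ -11.167)
h = 8107/24 (h = -67*(-101/4 - 5)/6 = -67/6*(-121/4) = 8107/24 ≈ 337.79)
p = -5863/5569 (p = (-8992 + 14855)/(-12186 + 6617) = 5863/(-5569) = 5863*(-1/5569) = -5863/5569 ≈ -1.0528)
p + h = -5863/5569 + 8107/24 = 45007171/133656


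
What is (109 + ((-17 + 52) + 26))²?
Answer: 28900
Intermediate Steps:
(109 + ((-17 + 52) + 26))² = (109 + (35 + 26))² = (109 + 61)² = 170² = 28900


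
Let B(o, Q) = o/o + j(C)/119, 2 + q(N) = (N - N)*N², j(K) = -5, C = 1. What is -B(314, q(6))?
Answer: -114/119 ≈ -0.95798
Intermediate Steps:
q(N) = -2 (q(N) = -2 + (N - N)*N² = -2 + 0*N² = -2 + 0 = -2)
B(o, Q) = 114/119 (B(o, Q) = o/o - 5/119 = 1 - 5*1/119 = 1 - 5/119 = 114/119)
-B(314, q(6)) = -1*114/119 = -114/119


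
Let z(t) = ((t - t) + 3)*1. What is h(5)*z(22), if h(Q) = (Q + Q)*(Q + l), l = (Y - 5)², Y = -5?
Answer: 3150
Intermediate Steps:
l = 100 (l = (-5 - 5)² = (-10)² = 100)
z(t) = 3 (z(t) = (0 + 3)*1 = 3*1 = 3)
h(Q) = 2*Q*(100 + Q) (h(Q) = (Q + Q)*(Q + 100) = (2*Q)*(100 + Q) = 2*Q*(100 + Q))
h(5)*z(22) = (2*5*(100 + 5))*3 = (2*5*105)*3 = 1050*3 = 3150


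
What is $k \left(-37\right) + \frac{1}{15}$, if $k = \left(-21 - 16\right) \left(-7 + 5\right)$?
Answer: $- \frac{41069}{15} \approx -2737.9$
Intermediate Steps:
$k = 74$ ($k = \left(-37\right) \left(-2\right) = 74$)
$k \left(-37\right) + \frac{1}{15} = 74 \left(-37\right) + \frac{1}{15} = -2738 + \frac{1}{15} = - \frac{41069}{15}$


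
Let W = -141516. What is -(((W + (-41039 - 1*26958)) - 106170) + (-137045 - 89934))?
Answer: 542662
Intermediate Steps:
-(((W + (-41039 - 1*26958)) - 106170) + (-137045 - 89934)) = -(((-141516 + (-41039 - 1*26958)) - 106170) + (-137045 - 89934)) = -(((-141516 + (-41039 - 26958)) - 106170) - 226979) = -(((-141516 - 67997) - 106170) - 226979) = -((-209513 - 106170) - 226979) = -(-315683 - 226979) = -1*(-542662) = 542662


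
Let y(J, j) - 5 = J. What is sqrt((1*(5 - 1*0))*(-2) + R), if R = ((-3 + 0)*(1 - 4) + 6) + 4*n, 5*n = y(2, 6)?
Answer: sqrt(265)/5 ≈ 3.2558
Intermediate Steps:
y(J, j) = 5 + J
n = 7/5 (n = (5 + 2)/5 = (1/5)*7 = 7/5 ≈ 1.4000)
R = 103/5 (R = ((-3 + 0)*(1 - 4) + 6) + 4*(7/5) = (-3*(-3) + 6) + 28/5 = (9 + 6) + 28/5 = 15 + 28/5 = 103/5 ≈ 20.600)
sqrt((1*(5 - 1*0))*(-2) + R) = sqrt((1*(5 - 1*0))*(-2) + 103/5) = sqrt((1*(5 + 0))*(-2) + 103/5) = sqrt((1*5)*(-2) + 103/5) = sqrt(5*(-2) + 103/5) = sqrt(-10 + 103/5) = sqrt(53/5) = sqrt(265)/5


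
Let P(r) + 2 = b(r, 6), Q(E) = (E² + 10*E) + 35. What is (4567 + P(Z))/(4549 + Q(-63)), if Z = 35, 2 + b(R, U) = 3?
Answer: 1522/2641 ≈ 0.57630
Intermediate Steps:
b(R, U) = 1 (b(R, U) = -2 + 3 = 1)
Q(E) = 35 + E² + 10*E
P(r) = -1 (P(r) = -2 + 1 = -1)
(4567 + P(Z))/(4549 + Q(-63)) = (4567 - 1)/(4549 + (35 + (-63)² + 10*(-63))) = 4566/(4549 + (35 + 3969 - 630)) = 4566/(4549 + 3374) = 4566/7923 = 4566*(1/7923) = 1522/2641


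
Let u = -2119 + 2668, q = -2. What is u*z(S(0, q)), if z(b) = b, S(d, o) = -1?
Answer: -549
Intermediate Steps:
u = 549
u*z(S(0, q)) = 549*(-1) = -549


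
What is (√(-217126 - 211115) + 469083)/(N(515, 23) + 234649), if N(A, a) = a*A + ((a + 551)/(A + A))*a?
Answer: 241577745/126951011 + 515*I*√428241/126951011 ≈ 1.9029 + 0.0026547*I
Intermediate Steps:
N(A, a) = A*a + a*(551 + a)/(2*A) (N(A, a) = A*a + ((551 + a)/((2*A)))*a = A*a + ((551 + a)*(1/(2*A)))*a = A*a + ((551 + a)/(2*A))*a = A*a + a*(551 + a)/(2*A))
(√(-217126 - 211115) + 469083)/(N(515, 23) + 234649) = (√(-217126 - 211115) + 469083)/((½)*23*(551 + 23 + 2*515²)/515 + 234649) = (√(-428241) + 469083)/((½)*23*(1/515)*(551 + 23 + 2*265225) + 234649) = (I*√428241 + 469083)/((½)*23*(1/515)*(551 + 23 + 530450) + 234649) = (469083 + I*√428241)/((½)*23*(1/515)*531024 + 234649) = (469083 + I*√428241)/(6106776/515 + 234649) = (469083 + I*√428241)/(126951011/515) = (469083 + I*√428241)*(515/126951011) = 241577745/126951011 + 515*I*√428241/126951011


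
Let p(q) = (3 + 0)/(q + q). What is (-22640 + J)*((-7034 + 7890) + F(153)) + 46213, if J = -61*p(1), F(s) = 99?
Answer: -43324739/2 ≈ -2.1662e+7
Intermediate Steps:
p(q) = 3/(2*q) (p(q) = 3/((2*q)) = 3*(1/(2*q)) = 3/(2*q))
J = -183/2 (J = -183/(2*1) = -183/2 ≈ -91.500)
(-22640 + J)*((-7034 + 7890) + F(153)) + 46213 = (-22640 - 183/2)*((-7034 + 7890) + 99) + 46213 = -45463*(856 + 99)/2 + 46213 = -45463/2*955 + 46213 = -43417165/2 + 46213 = -43324739/2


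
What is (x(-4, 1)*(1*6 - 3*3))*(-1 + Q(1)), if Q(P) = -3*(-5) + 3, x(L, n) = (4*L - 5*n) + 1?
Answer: 1020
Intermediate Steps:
x(L, n) = 1 - 5*n + 4*L (x(L, n) = (-5*n + 4*L) + 1 = 1 - 5*n + 4*L)
Q(P) = 18 (Q(P) = 15 + 3 = 18)
(x(-4, 1)*(1*6 - 3*3))*(-1 + Q(1)) = ((1 - 5*1 + 4*(-4))*(1*6 - 3*3))*(-1 + 18) = ((1 - 5 - 16)*(6 - 1*9))*17 = -20*(6 - 9)*17 = -20*(-3)*17 = 60*17 = 1020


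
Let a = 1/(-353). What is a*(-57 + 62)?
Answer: -5/353 ≈ -0.014164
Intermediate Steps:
a = -1/353 ≈ -0.0028329
a*(-57 + 62) = -(-57 + 62)/353 = -1/353*5 = -5/353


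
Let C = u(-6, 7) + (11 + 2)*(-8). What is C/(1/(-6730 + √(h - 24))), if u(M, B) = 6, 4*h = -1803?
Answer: 659540 - 147*I*√211 ≈ 6.5954e+5 - 2135.3*I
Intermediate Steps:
h = -1803/4 (h = (¼)*(-1803) = -1803/4 ≈ -450.75)
C = -98 (C = 6 + (11 + 2)*(-8) = 6 + 13*(-8) = 6 - 104 = -98)
C/(1/(-6730 + √(h - 24))) = -(-659540 + 98*√(-1803/4 - 24)) = -(-659540 + 147*I*√211) = -98*(-6730 + 3*I*√211/2) = 659540 - 147*I*√211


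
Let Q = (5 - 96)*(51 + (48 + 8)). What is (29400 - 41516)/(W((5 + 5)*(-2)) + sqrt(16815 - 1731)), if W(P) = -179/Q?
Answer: 21117255068/1430101473155 - 6892247349624*sqrt(419)/1430101473155 ≈ -98.636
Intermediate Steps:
Q = -9737 (Q = -91*(51 + 56) = -91*107 = -9737)
W(P) = 179/9737 (W(P) = -179/(-9737) = -179*(-1/9737) = 179/9737)
(29400 - 41516)/(W((5 + 5)*(-2)) + sqrt(16815 - 1731)) = (29400 - 41516)/(179/9737 + sqrt(16815 - 1731)) = -12116/(179/9737 + sqrt(15084)) = -12116/(179/9737 + 6*sqrt(419))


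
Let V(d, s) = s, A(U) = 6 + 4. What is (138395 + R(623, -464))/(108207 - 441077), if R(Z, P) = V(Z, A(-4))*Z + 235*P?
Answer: -7117/66574 ≈ -0.10690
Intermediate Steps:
A(U) = 10
R(Z, P) = 10*Z + 235*P
(138395 + R(623, -464))/(108207 - 441077) = (138395 + (10*623 + 235*(-464)))/(108207 - 441077) = (138395 + (6230 - 109040))/(-332870) = (138395 - 102810)*(-1/332870) = 35585*(-1/332870) = -7117/66574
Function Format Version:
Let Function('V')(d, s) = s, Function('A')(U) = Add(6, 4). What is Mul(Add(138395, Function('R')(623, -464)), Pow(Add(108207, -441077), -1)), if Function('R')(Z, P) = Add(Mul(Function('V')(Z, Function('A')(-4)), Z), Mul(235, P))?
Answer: Rational(-7117, 66574) ≈ -0.10690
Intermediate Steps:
Function('A')(U) = 10
Function('R')(Z, P) = Add(Mul(10, Z), Mul(235, P))
Mul(Add(138395, Function('R')(623, -464)), Pow(Add(108207, -441077), -1)) = Mul(Add(138395, Add(Mul(10, 623), Mul(235, -464))), Pow(Add(108207, -441077), -1)) = Mul(Add(138395, Add(6230, -109040)), Pow(-332870, -1)) = Mul(Add(138395, -102810), Rational(-1, 332870)) = Mul(35585, Rational(-1, 332870)) = Rational(-7117, 66574)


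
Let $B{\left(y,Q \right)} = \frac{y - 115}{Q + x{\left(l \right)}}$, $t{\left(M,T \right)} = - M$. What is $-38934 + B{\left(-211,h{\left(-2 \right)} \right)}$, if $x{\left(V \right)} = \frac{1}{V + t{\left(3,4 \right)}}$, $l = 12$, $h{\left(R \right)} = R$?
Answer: $- \frac{658944}{17} \approx -38761.0$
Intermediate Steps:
$x{\left(V \right)} = \frac{1}{-3 + V}$ ($x{\left(V \right)} = \frac{1}{V - 3} = \frac{1}{-3 + V}$)
$B{\left(y,Q \right)} = \frac{-115 + y}{\frac{1}{9} + Q}$ ($B{\left(y,Q \right)} = \frac{y - 115}{Q + \frac{1}{-3 + 12}} = \frac{-115 + y}{Q + \frac{1}{9}} = \frac{-115 + y}{\frac{1}{9} + Q}$)
$-38934 + B{\left(-211,h{\left(-2 \right)} \right)} = -38934 + \frac{9 \left(-115 - 211\right)}{1 + 9 \left(-2\right)} = -38934 + 9 \frac{1}{1 - 18} \left(-326\right) = -38934 + 9 \frac{1}{-17} \left(-326\right) = -38934 + 9 \left(- \frac{1}{17}\right) \left(-326\right) = -38934 + \frac{2934}{17} = - \frac{658944}{17}$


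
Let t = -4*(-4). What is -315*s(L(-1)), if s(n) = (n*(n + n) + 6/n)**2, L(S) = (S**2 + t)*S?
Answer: -30376206000/289 ≈ -1.0511e+8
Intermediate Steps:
t = 16
L(S) = S*(16 + S**2) (L(S) = (S**2 + 16)*S = (16 + S**2)*S = S*(16 + S**2))
s(n) = (2*n**2 + 6/n)**2 (s(n) = (n*(2*n) + 6/n)**2 = (2*n**2 + 6/n)**2)
-315*s(L(-1)) = -1260*(3 + (-(16 + (-1)**2))**3)**2/(-(16 + (-1)**2))**2 = -1260*(3 + (-(16 + 1))**3)**2/(-(16 + 1))**2 = -1260*(3 + (-1*17)**3)**2/(-1*17)**2 = -1260*(3 + (-17)**3)**2/(-17)**2 = -1260*(3 - 4913)**2/289 = -1260*(-4910)**2/289 = -1260*24108100/289 = -315*96432400/289 = -30376206000/289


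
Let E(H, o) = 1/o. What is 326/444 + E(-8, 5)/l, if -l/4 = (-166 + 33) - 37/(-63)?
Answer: 13604453/18519240 ≈ 0.73461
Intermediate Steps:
l = 33368/63 (l = -4*((-166 + 33) - 37/(-63)) = -4*(-133 - 37*(-1/63)) = -4*(-133 + 37/63) = -4*(-8342/63) = 33368/63 ≈ 529.65)
326/444 + E(-8, 5)/l = 326/444 + 1/(5*(33368/63)) = 326*(1/444) + (1/5)*(63/33368) = 163/222 + 63/166840 = 13604453/18519240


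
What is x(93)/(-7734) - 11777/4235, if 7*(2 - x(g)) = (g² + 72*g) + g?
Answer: -40875899/16376745 ≈ -2.4960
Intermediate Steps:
x(g) = 2 - 73*g/7 - g²/7 (x(g) = 2 - ((g² + 72*g) + g)/7 = 2 - (g² + 73*g)/7 = 2 + (-73*g/7 - g²/7) = 2 - 73*g/7 - g²/7)
x(93)/(-7734) - 11777/4235 = (2 - 73/7*93 - ⅐*93²)/(-7734) - 11777/4235 = (2 - 6789/7 - ⅐*8649)*(-1/7734) - 11777*1/4235 = (2 - 6789/7 - 8649/7)*(-1/7734) - 11777/4235 = -15424/7*(-1/7734) - 11777/4235 = 7712/27069 - 11777/4235 = -40875899/16376745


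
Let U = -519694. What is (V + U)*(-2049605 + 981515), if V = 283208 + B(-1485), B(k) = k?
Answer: 254174445390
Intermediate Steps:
V = 281723 (V = 283208 - 1485 = 281723)
(V + U)*(-2049605 + 981515) = (281723 - 519694)*(-2049605 + 981515) = -237971*(-1068090) = 254174445390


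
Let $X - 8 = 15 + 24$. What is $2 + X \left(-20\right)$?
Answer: $-938$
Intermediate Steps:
$X = 47$ ($X = 8 + \left(15 + 24\right) = 8 + 39 = 47$)
$2 + X \left(-20\right) = 2 + 47 \left(-20\right) = 2 - 940 = -938$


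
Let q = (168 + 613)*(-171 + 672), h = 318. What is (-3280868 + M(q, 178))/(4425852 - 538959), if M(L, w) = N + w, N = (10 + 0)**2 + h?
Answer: -1093424/1295631 ≈ -0.84393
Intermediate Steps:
q = 391281 (q = 781*501 = 391281)
N = 418 (N = (10 + 0)**2 + 318 = 10**2 + 318 = 100 + 318 = 418)
M(L, w) = 418 + w
(-3280868 + M(q, 178))/(4425852 - 538959) = (-3280868 + (418 + 178))/(4425852 - 538959) = (-3280868 + 596)/3886893 = -3280272*1/3886893 = -1093424/1295631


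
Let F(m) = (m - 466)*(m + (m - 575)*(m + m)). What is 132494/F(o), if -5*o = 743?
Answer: -16561750/16510101209 ≈ -0.0010031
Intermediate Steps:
o = -743/5 (o = -⅕*743 = -743/5 ≈ -148.60)
F(m) = (-466 + m)*(m + 2*m*(-575 + m)) (F(m) = (-466 + m)*(m + (-575 + m)*(2*m)) = (-466 + m)*(m + 2*m*(-575 + m)))
132494/F(o) = 132494/((-743*(535434 - 2081*(-743/5) + 2*(-743/5)²)/5)) = 132494/((-743*(535434 + 1546183/5 + 2*(552049/25))/5)) = 132494/((-743*(535434 + 1546183/5 + 1104098/25)/5)) = 132494/((-743/5*22220863/25)) = 132494/(-16510101209/125) = 132494*(-125/16510101209) = -16561750/16510101209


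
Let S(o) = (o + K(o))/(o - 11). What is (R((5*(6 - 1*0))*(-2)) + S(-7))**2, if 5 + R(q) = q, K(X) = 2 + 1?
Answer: 339889/81 ≈ 4196.2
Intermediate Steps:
K(X) = 3
S(o) = (3 + o)/(-11 + o) (S(o) = (o + 3)/(o - 11) = (3 + o)/(-11 + o))
R(q) = -5 + q
(R((5*(6 - 1*0))*(-2)) + S(-7))**2 = ((-5 + (5*(6 - 1*0))*(-2)) + (3 - 7)/(-11 - 7))**2 = ((-5 + (5*(6 + 0))*(-2)) - 4/(-18))**2 = ((-5 + (5*6)*(-2)) - 1/18*(-4))**2 = ((-5 + 30*(-2)) + 2/9)**2 = ((-5 - 60) + 2/9)**2 = (-65 + 2/9)**2 = (-583/9)**2 = 339889/81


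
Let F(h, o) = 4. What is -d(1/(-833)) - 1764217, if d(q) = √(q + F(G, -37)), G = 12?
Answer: -1764217 - √56627/119 ≈ -1.7642e+6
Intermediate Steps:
d(q) = √(4 + q) (d(q) = √(q + 4) = √(4 + q))
-d(1/(-833)) - 1764217 = -√(4 + 1/(-833)) - 1764217 = -√(4 - 1/833) - 1764217 = -√(3331/833) - 1764217 = -√56627/119 - 1764217 = -1764217 - √56627/119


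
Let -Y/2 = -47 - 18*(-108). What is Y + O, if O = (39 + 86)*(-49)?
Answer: -9919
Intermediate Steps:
Y = -3794 (Y = -2*(-47 - 18*(-108)) = -2*(-47 + 1944) = -2*1897 = -3794)
O = -6125 (O = 125*(-49) = -6125)
Y + O = -3794 - 6125 = -9919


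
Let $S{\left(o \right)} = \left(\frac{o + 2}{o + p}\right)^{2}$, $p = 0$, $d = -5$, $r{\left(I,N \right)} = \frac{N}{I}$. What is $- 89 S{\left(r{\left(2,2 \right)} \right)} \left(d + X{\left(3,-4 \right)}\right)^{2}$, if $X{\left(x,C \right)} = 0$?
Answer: $-20025$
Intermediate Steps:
$S{\left(o \right)} = \frac{\left(2 + o\right)^{2}}{o^{2}}$ ($S{\left(o \right)} = \left(\frac{o + 2}{o + 0}\right)^{2} = \left(\frac{2 + o}{o}\right)^{2} = \frac{\left(2 + o\right)^{2}}{o^{2}}$)
$- 89 S{\left(r{\left(2,2 \right)} \right)} \left(d + X{\left(3,-4 \right)}\right)^{2} = - 89 \frac{\left(2 + \frac{2}{2}\right)^{2}}{1^{2}} \left(-5 + 0\right)^{2} = - 89 \frac{\left(2 + 2 \cdot \frac{1}{2}\right)^{2}}{1^{2}} \left(-5\right)^{2} = - 89 \cdot 1^{-2} \left(2 + 1\right)^{2} \cdot 25 = - 89 \cdot 1 \cdot 3^{2} \cdot 25 = - 89 \cdot 1 \cdot 9 \cdot 25 = \left(-89\right) 9 \cdot 25 = \left(-801\right) 25 = -20025$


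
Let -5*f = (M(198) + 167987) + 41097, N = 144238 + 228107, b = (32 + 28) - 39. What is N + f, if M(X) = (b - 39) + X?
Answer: 1652461/5 ≈ 3.3049e+5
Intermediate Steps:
b = 21 (b = 60 - 39 = 21)
M(X) = -18 + X (M(X) = (21 - 39) + X = -18 + X)
N = 372345
f = -209264/5 (f = -(((-18 + 198) + 167987) + 41097)/5 = -((180 + 167987) + 41097)/5 = -(168167 + 41097)/5 = -⅕*209264 = -209264/5 ≈ -41853.)
N + f = 372345 - 209264/5 = 1652461/5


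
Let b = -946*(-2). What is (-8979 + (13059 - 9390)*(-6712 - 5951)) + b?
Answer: -46467634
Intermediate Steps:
b = 1892
(-8979 + (13059 - 9390)*(-6712 - 5951)) + b = (-8979 + (13059 - 9390)*(-6712 - 5951)) + 1892 = (-8979 + 3669*(-12663)) + 1892 = (-8979 - 46460547) + 1892 = -46469526 + 1892 = -46467634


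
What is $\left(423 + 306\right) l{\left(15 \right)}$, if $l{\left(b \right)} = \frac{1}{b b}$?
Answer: $\frac{81}{25} \approx 3.24$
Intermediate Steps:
$l{\left(b \right)} = \frac{1}{b^{2}}$
$\left(423 + 306\right) l{\left(15 \right)} = \frac{423 + 306}{225} = 729 \cdot \frac{1}{225} = \frac{81}{25}$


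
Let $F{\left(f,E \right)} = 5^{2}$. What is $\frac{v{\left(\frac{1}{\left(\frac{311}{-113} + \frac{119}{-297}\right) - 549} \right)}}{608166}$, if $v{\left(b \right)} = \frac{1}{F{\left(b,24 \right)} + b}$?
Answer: $\frac{18530803}{281724697773324} \approx 6.5776 \cdot 10^{-8}$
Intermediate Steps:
$F{\left(f,E \right)} = 25$
$v{\left(b \right)} = \frac{1}{25 + b}$
$\frac{v{\left(\frac{1}{\left(\frac{311}{-113} + \frac{119}{-297}\right) - 549} \right)}}{608166} = \frac{1}{\left(25 + \frac{1}{\left(\frac{311}{-113} + \frac{119}{-297}\right) - 549}\right) 608166} = \frac{1}{25 + \frac{1}{\left(311 \left(- \frac{1}{113}\right) + 119 \left(- \frac{1}{297}\right)\right) - 549}} \cdot \frac{1}{608166} = \frac{1}{25 + \frac{1}{\left(- \frac{311}{113} - \frac{119}{297}\right) - 549}} \cdot \frac{1}{608166} = \frac{1}{25 + \frac{1}{- \frac{105814}{33561} - 549}} \cdot \frac{1}{608166} = \frac{1}{25 + \frac{1}{- \frac{18530803}{33561}}} \cdot \frac{1}{608166} = \frac{1}{25 - \frac{33561}{18530803}} \cdot \frac{1}{608166} = \frac{1}{\frac{463236514}{18530803}} \cdot \frac{1}{608166} = \frac{18530803}{463236514} \cdot \frac{1}{608166} = \frac{18530803}{281724697773324}$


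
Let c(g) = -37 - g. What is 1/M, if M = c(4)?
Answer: -1/41 ≈ -0.024390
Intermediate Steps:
M = -41 (M = -37 - 1*4 = -37 - 4 = -41)
1/M = 1/(-41) = -1/41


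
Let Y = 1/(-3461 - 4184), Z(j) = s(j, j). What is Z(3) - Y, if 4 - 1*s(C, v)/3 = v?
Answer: 22936/7645 ≈ 3.0001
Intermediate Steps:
s(C, v) = 12 - 3*v
Z(j) = 12 - 3*j
Y = -1/7645 (Y = 1/(-7645) = -1/7645 ≈ -0.00013080)
Z(3) - Y = (12 - 3*3) - 1*(-1/7645) = (12 - 9) + 1/7645 = 3 + 1/7645 = 22936/7645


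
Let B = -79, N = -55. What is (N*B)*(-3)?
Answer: -13035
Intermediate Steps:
(N*B)*(-3) = -55*(-79)*(-3) = 4345*(-3) = -13035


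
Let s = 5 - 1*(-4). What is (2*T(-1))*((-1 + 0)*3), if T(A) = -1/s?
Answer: ⅔ ≈ 0.66667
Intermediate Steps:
s = 9 (s = 5 + 4 = 9)
T(A) = -⅑ (T(A) = -1/9 = -1*⅑ = -⅑)
(2*T(-1))*((-1 + 0)*3) = (2*(-⅑))*((-1 + 0)*3) = -(-2)*3/9 = -2/9*(-3) = ⅔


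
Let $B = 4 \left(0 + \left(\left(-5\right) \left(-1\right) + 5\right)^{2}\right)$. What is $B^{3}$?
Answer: $64000000$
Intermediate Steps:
$B = 400$ ($B = 4 \left(0 + \left(5 + 5\right)^{2}\right) = 4 \left(0 + 10^{2}\right) = 4 \left(0 + 100\right) = 4 \cdot 100 = 400$)
$B^{3} = 400^{3} = 64000000$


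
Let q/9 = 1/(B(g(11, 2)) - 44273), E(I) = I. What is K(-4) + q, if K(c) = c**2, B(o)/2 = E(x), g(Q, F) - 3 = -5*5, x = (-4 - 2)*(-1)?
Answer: 708167/44261 ≈ 16.000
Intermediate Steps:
x = 6 (x = -6*(-1) = 6)
g(Q, F) = -22 (g(Q, F) = 3 - 5*5 = 3 - 25 = -22)
B(o) = 12 (B(o) = 2*6 = 12)
q = -9/44261 (q = 9/(12 - 44273) = 9/(-44261) = 9*(-1/44261) = -9/44261 ≈ -0.00020334)
K(-4) + q = (-4)**2 - 9/44261 = 16 - 9/44261 = 708167/44261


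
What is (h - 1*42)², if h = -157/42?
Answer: 3690241/1764 ≈ 2092.0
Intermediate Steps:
h = -157/42 (h = -157*1/42 = -157/42 ≈ -3.7381)
(h - 1*42)² = (-157/42 - 1*42)² = (-157/42 - 42)² = (-1921/42)² = 3690241/1764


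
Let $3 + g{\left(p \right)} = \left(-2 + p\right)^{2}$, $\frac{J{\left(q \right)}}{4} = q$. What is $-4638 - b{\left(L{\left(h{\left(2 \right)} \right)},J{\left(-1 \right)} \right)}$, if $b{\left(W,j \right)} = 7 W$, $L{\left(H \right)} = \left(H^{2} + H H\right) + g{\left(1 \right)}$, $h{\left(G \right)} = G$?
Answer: $-4680$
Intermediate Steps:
$J{\left(q \right)} = 4 q$
$g{\left(p \right)} = -3 + \left(-2 + p\right)^{2}$
$L{\left(H \right)} = -2 + 2 H^{2}$ ($L{\left(H \right)} = \left(H^{2} + H H\right) - \left(3 - \left(-2 + 1\right)^{2}\right) = \left(H^{2} + H^{2}\right) - \left(3 - \left(-1\right)^{2}\right) = 2 H^{2} + \left(-3 + 1\right) = 2 H^{2} - 2 = -2 + 2 H^{2}$)
$-4638 - b{\left(L{\left(h{\left(2 \right)} \right)},J{\left(-1 \right)} \right)} = -4638 - 7 \left(-2 + 2 \cdot 2^{2}\right) = -4638 - 7 \left(-2 + 2 \cdot 4\right) = -4638 - 7 \left(-2 + 8\right) = -4638 - 7 \cdot 6 = -4638 - 42 = -4680$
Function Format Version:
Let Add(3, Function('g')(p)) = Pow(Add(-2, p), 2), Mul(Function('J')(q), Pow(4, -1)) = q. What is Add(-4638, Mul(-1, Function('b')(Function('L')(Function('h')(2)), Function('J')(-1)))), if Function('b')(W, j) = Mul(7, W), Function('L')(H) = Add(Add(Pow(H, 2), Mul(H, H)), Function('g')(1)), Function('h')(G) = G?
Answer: -4680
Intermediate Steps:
Function('J')(q) = Mul(4, q)
Function('g')(p) = Add(-3, Pow(Add(-2, p), 2))
Function('L')(H) = Add(-2, Mul(2, Pow(H, 2))) (Function('L')(H) = Add(Add(Pow(H, 2), Mul(H, H)), Add(-3, Pow(Add(-2, 1), 2))) = Add(Add(Pow(H, 2), Pow(H, 2)), Add(-3, Pow(-1, 2))) = Add(Mul(2, Pow(H, 2)), Add(-3, 1)) = Add(Mul(2, Pow(H, 2)), -2) = Add(-2, Mul(2, Pow(H, 2))))
Add(-4638, Mul(-1, Function('b')(Function('L')(Function('h')(2)), Function('J')(-1)))) = Add(-4638, Mul(-1, Mul(7, Add(-2, Mul(2, Pow(2, 2)))))) = Add(-4638, Mul(-1, Mul(7, Add(-2, Mul(2, 4))))) = Add(-4638, Mul(-1, Mul(7, Add(-2, 8)))) = Add(-4638, Mul(-1, Mul(7, 6))) = Add(-4638, Mul(-1, 42)) = Add(-4638, -42) = -4680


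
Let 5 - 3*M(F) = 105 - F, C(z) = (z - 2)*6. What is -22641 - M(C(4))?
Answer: -67835/3 ≈ -22612.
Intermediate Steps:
C(z) = -12 + 6*z (C(z) = (-2 + z)*6 = -12 + 6*z)
M(F) = -100/3 + F/3 (M(F) = 5/3 - (105 - F)/3 = 5/3 + (-35 + F/3) = -100/3 + F/3)
-22641 - M(C(4)) = -22641 - (-100/3 + (-12 + 6*4)/3) = -22641 - (-100/3 + (-12 + 24)/3) = -22641 - (-100/3 + (⅓)*12) = -22641 - (-100/3 + 4) = -22641 - 1*(-88/3) = -22641 + 88/3 = -67835/3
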